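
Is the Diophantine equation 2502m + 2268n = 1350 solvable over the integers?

gcd(2502, 2268) = 18.
18 divides 1350, so integer solutions exist.

yes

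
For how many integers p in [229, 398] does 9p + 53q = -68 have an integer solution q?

gcd(53, 9) = 1.
By Bézout, 9×(6) + 53×(-1) = 1.
Particular solution: (16, -4).
General solution: p = 16 + 53t, q = -4 - 9t for integer t.
229 ≤ 16 + 53t ≤ 398 gives t ∈ [5, 7], which is 3 values.

3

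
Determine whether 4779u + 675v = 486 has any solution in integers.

yes

gcd(4779, 675) = 27.
27 divides 486, so integer solutions exist.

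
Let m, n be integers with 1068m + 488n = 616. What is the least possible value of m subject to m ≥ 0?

12

gcd(1068, 488):
  1068 = 2*488 + 92
  488 = 5*92 + 28
  92 = 3*28 + 8
  28 = 3*8 + 4
  8 = 2*4
so gcd(1068, 488) = 4.
4 divides 616, so solutions exist.
Back-substitute for Bézout coefficients:
  4 = 28 - 3*8
  ... = 1068*(-53) + 488*(116)
Scale by 616/4 = 154: (m₀, n₀) = (-8162, 17864).
General solution: m = -8162 + 122t, n = 17864 - 267t for integer t.
m ≥ 0: smallest is -8162 mod 122 = 12 (at t = 67), with n = -25.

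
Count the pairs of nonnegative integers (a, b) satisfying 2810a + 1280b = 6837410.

gcd(2810, 1280) = 10.
By Bézout, 2810*(41) + 1280*(-90) = 10.
One solution: (101, 5120).
General: a = 101 + 128t, b = 5120 - 281t.
a ≥ 0 ⇒ t ≥ 0; b ≥ 0 ⇒ t ≤ 18. So t ∈ [0, 18]: 19 solutions.

19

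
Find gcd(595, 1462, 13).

1

gcd(1462, 595) = 17  (1462 = 2×595 + 272, 595 = 2×272 + 51, 272 = 5×51 + 17, 51 = 3×17).
gcd(17, 13) = 1.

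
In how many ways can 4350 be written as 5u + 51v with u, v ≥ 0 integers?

18

gcd(51, 5) = 1  (51 = 10×5 + 1, 5 = 5×1).
Back-substituting, 5×(-10) + 51×(1) = 1.
Scale by 4350: one solution is (-43500, 4350). Reduce u mod 51: (3, 85).
General: u = 3 + 51t, v = 85 - 5t.
u ≥ 0 ⇒ t ≥ 0; v ≥ 0 ⇒ t ≤ 17. So t ∈ [0, 17]: 18 solutions.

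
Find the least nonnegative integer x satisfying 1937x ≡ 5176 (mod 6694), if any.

gcd(6694, 1937):
  6694 = 3×1937 + 883
  1937 = 2×883 + 171
  883 = 5×171 + 28
  171 = 6×28 + 3
  28 = 9×3 + 1
  3 = 3×1
so gcd(6694, 1937) = 1.
1 divides 5176, so solutions exist.
Back-substitute for Bézout coefficients:
  1 = 28 - 9×3
  ... = 1937×(-2153) + 6694×(623)
So 1937×(-2153) ≡ 1 (mod 6694); multiply by 5176: x ≡ -11143928 (mod 6694).
Smallest nonnegative: x = -11143928 mod 6694 = 1582.

1582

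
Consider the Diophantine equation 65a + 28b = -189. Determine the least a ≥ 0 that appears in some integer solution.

gcd(65, 28) = 1.
1 divides -189, so solutions exist.
By Bézout, 65·(-3) + 28·(7) = 1.
Scale by -189/1 = -189: (a₀, b₀) = (567, -1323).
General solution: a = 567 + 28t, b = -1323 - 65t for integer t.
a ≥ 0: smallest is 567 mod 28 = 7 (at t = -20), with b = -23.

7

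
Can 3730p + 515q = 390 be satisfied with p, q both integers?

gcd(3730, 515):
  3730 = 7*515 + 125
  515 = 4*125 + 15
  125 = 8*15 + 5
  15 = 3*5
so gcd(3730, 515) = 5.
5 divides 390, so integer solutions exist.

yes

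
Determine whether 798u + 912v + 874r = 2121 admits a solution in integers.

no

gcd(912, 798):
  912 = 1·798 + 114
  798 = 7·114
so gcd(912, 798) = 114.
gcd(114, 874) = 38.
38 does not divide 2121 (remainder 31), so no integer solutions.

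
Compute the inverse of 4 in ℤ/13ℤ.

gcd(13, 4) = 1.
By Bézout, 4*(-3) + 13*(1) = 1.
So 4*-3 ≡ 1 (mod 13), and -3 mod 13 = 10.

10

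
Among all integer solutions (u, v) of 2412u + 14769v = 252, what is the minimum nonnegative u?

343

gcd(14769, 2412):
  14769 = 6*2412 + 297
  2412 = 8*297 + 36
  297 = 8*36 + 9
  36 = 4*9
so gcd(14769, 2412) = 9.
9 divides 252, so solutions exist.
Back-substitute for Bézout coefficients:
  9 = 297 - 8*36
  ... = 2412*(-398) + 14769*(65)
Scale by 252/9 = 28: (u₀, v₀) = (-11144, 1820).
General solution: u = -11144 + 1641t, v = 1820 - 268t for integer t.
u ≥ 0: smallest is -11144 mod 1641 = 343 (at t = 7), with v = -56.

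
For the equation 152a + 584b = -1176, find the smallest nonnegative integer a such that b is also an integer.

23

gcd(584, 152) = 8.
8 divides -1176, so solutions exist.
By Bézout, 152*(-23) + 584*(6) = 8.
Scale by -1176/8 = -147: (a₀, b₀) = (3381, -882).
General solution: a = 3381 + 73t, b = -882 - 19t for integer t.
a ≥ 0: smallest is 3381 mod 73 = 23 (at t = -46), with b = -8.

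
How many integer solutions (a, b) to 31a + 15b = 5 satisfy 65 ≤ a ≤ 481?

28

gcd(31, 15) = 1.
By Bézout, 31×(1) + 15×(-2) = 1.
Particular solution: (5, -10).
General solution: a = 5 + 15t, b = -10 - 31t for integer t.
65 ≤ 5 + 15t ≤ 481 gives t ∈ [4, 31], which is 28 values.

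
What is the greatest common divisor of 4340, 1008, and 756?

28

gcd(4340, 1008):
  4340 = 4*1008 + 308
  1008 = 3*308 + 84
  308 = 3*84 + 56
  84 = 1*56 + 28
  56 = 2*28
so gcd(4340, 1008) = 28.
gcd(28, 756) = 28.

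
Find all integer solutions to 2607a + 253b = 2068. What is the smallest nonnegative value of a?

17

gcd(2607, 253):
  2607 = 10*253 + 77
  253 = 3*77 + 22
  77 = 3*22 + 11
  22 = 2*11
so gcd(2607, 253) = 11.
11 divides 2068, so solutions exist.
Back-substitute for Bézout coefficients:
  11 = 77 - 3*22
  ... = 2607*(10) + 253*(-103)
Scale by 2068/11 = 188: (a₀, b₀) = (1880, -19364).
General solution: a = 1880 + 23t, b = -19364 - 237t for integer t.
a ≥ 0: smallest is 1880 mod 23 = 17 (at t = -81), with b = -167.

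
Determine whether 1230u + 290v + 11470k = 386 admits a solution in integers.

gcd(1230, 290) = 10  (1230 = 4*290 + 70, 290 = 4*70 + 10, 70 = 7*10).
gcd(10, 11470) = 10.
10 does not divide 386 (remainder 6), so no integer solutions.

no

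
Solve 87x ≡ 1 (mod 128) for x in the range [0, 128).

103

gcd(128, 87) = 1.
By Bézout, 87*(-25) + 128*(17) = 1.
So 87*-25 ≡ 1 (mod 128), and -25 mod 128 = 103.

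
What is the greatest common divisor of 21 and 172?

1

gcd(172, 21):
  172 = 8·21 + 4
  21 = 5·4 + 1
  4 = 4·1
so gcd(172, 21) = 1.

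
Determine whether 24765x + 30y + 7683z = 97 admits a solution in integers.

gcd(24765, 30):
  24765 = 825*30 + 15
  30 = 2*15
so gcd(24765, 30) = 15.
gcd(15, 7683) = 3.
3 does not divide 97 (remainder 1), so no integer solutions.

no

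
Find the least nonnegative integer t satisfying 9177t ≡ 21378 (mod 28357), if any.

gcd(28357, 9177):
  28357 = 3*9177 + 826
  9177 = 11*826 + 91
  826 = 9*91 + 7
  91 = 13*7
so gcd(28357, 9177) = 7.
7 divides 21378, so solutions exist.
Back-substitute for Bézout coefficients:
  7 = 826 - 9*91
  ... = 9177*(-309) + 28357*(100)
So 9177*(-309) ≡ 7 (mod 28357); multiply by 3054: t ≡ -943686 (mod 4051).
Smallest nonnegative: t = -943686 mod 4051 = 197.

197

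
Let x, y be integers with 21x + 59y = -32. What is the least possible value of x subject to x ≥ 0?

35

gcd(59, 21) = 1  (59 = 2×21 + 17, 21 = 1×17 + 4, 17 = 4×4 + 1, 4 = 4×1).
1 divides -32, so solutions exist.
Back-substituting, 21×(-14) + 59×(5) = 1.
Scale by -32/1 = -32: (x₀, y₀) = (448, -160).
General solution: x = 448 + 59t, y = -160 - 21t for integer t.
x ≥ 0: smallest is 448 mod 59 = 35 (at t = -7), with y = -13.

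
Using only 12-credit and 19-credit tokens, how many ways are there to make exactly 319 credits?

2

Need nonnegative integers with 12j + 19k = 319.
gcd(12, 19) = 1, and 12·(8) + 19·(-5) = 1.
So (j₀, k₀) = (2552, -1595); general j = 2552 + 19t, k = -1595 - 12t.
j ≥ 0 ⇒ t ≥ -134; k ≥ 0 ⇒ t ≤ -133. That's 2 values of t.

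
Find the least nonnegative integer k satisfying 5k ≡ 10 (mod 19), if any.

gcd(19, 5):
  19 = 3×5 + 4
  5 = 1×4 + 1
  4 = 4×1
so gcd(19, 5) = 1.
1 divides 10, so solutions exist.
Back-substitute for Bézout coefficients:
  1 = 5 - 1×4
  ... = 5×(4) + 19×(-1)
So 5×(4) ≡ 1 (mod 19); multiply by 10: k ≡ 40 (mod 19).
Smallest nonnegative: k = 40 mod 19 = 2.

2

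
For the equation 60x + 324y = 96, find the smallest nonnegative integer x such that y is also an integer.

gcd(324, 60) = 12.
12 divides 96, so solutions exist.
By Bézout, 60·(11) + 324·(-2) = 12.
Scale by 96/12 = 8: (x₀, y₀) = (88, -16).
General solution: x = 88 + 27t, y = -16 - 5t for integer t.
x ≥ 0: smallest is 88 mod 27 = 7 (at t = -3), with y = -1.

7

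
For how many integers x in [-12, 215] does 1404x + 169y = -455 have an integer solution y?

18

gcd(1404, 169) = 13  (1404 = 8·169 + 52, 169 = 3·52 + 13, 52 = 4·13).
Back-substituting, 1404·(-3) + 169·(25) = 13.
Scale by -35: particular solution (105, -875); reduce x mod 13: (1, -11).
General solution: x = 1 + 13t, y = -11 - 108t for integer t.
-12 ≤ 1 + 13t ≤ 215 gives t ∈ [-1, 16], which is 18 values.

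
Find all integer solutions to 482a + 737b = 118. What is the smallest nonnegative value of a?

40

gcd(737, 482) = 1  (737 = 1·482 + 255, 482 = 1·255 + 227, 255 = 1·227 + 28, 227 = 8·28 + 3, 28 = 9·3 + 1, 3 = 3·1).
1 divides 118, so solutions exist.
Back-substituting, 482·(-237) + 737·(155) = 1.
Scale by 118/1 = 118: (a₀, b₀) = (-27966, 18290).
General solution: a = -27966 + 737t, b = 18290 - 482t for integer t.
a ≥ 0: smallest is -27966 mod 737 = 40 (at t = 38), with b = -26.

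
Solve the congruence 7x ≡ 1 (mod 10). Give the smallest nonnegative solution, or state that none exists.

3

gcd(10, 7):
  10 = 1×7 + 3
  7 = 2×3 + 1
  3 = 3×1
so gcd(10, 7) = 1.
1 divides 1, so solutions exist.
Back-substitute for Bézout coefficients:
  1 = 7 - 2×3
  ... = 7×(3) + 10×(-2)
So 7×(3) ≡ 1 (mod 10); multiply by 1: x ≡ 3 (mod 10).
Smallest nonnegative: x = 3 mod 10 = 3.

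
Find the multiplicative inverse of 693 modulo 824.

629

gcd(824, 693):
  824 = 1*693 + 131
  693 = 5*131 + 38
  131 = 3*38 + 17
  38 = 2*17 + 4
  17 = 4*4 + 1
  4 = 4*1
so gcd(824, 693) = 1.
Back-substitute for Bézout coefficients:
  1 = 17 - 4*4
  ... = 693*(-195) + 824*(164)
So 693*-195 ≡ 1 (mod 824), and -195 mod 824 = 629.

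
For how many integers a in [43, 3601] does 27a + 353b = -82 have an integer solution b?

gcd(353, 27) = 1  (353 = 13·27 + 2, 27 = 13·2 + 1, 2 = 2·1).
Back-substituting, 27·(170) + 353·(-13) = 1.
Scale by -82: particular solution (-13940, 1066); reduce a mod 353: (180, -14).
General solution: a = 180 + 353t, b = -14 - 27t for integer t.
43 ≤ 180 + 353t ≤ 3601 gives t ∈ [0, 9], which is 10 values.

10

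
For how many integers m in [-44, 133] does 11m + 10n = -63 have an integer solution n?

18

gcd(11, 10) = 1.
By Bézout, 11*(1) + 10*(-1) = 1.
Particular solution: (7, -14).
General solution: m = 7 + 10t, n = -14 - 11t for integer t.
-44 ≤ 7 + 10t ≤ 133 gives t ∈ [-5, 12], which is 18 values.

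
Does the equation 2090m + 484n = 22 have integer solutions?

gcd(2090, 484) = 22  (2090 = 4*484 + 154, 484 = 3*154 + 22, 154 = 7*22).
22 divides 22, so integer solutions exist.

yes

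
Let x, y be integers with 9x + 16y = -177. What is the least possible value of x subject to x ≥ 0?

gcd(16, 9) = 1  (16 = 1×9 + 7, 9 = 1×7 + 2, 7 = 3×2 + 1, 2 = 2×1).
1 divides -177, so solutions exist.
Back-substituting, 9×(-7) + 16×(4) = 1.
Scale by -177/1 = -177: (x₀, y₀) = (1239, -708).
General solution: x = 1239 + 16t, y = -708 - 9t for integer t.
x ≥ 0: smallest is 1239 mod 16 = 7 (at t = -77), with y = -15.

7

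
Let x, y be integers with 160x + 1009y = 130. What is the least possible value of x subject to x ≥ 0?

gcd(1009, 160) = 1  (1009 = 6×160 + 49, 160 = 3×49 + 13, 49 = 3×13 + 10, 13 = 1×10 + 3, 10 = 3×3 + 1, 3 = 3×1).
1 divides 130, so solutions exist.
Back-substituting, 160×(-309) + 1009×(49) = 1.
Scale by 130/1 = 130: (x₀, y₀) = (-40170, 6370).
General solution: x = -40170 + 1009t, y = 6370 - 160t for integer t.
x ≥ 0: smallest is -40170 mod 1009 = 190 (at t = 40), with y = -30.

190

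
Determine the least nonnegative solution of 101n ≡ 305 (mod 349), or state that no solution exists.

gcd(349, 101):
  349 = 3×101 + 46
  101 = 2×46 + 9
  46 = 5×9 + 1
  9 = 9×1
so gcd(349, 101) = 1.
1 divides 305, so solutions exist.
Back-substitute for Bézout coefficients:
  1 = 46 - 5×9
  ... = 101×(-38) + 349×(11)
So 101×(-38) ≡ 1 (mod 349); multiply by 305: n ≡ -11590 (mod 349).
Smallest nonnegative: n = -11590 mod 349 = 276.

276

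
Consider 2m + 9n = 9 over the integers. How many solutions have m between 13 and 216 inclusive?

gcd(9, 2) = 1.
By Bézout, 2*(-4) + 9*(1) = 1.
Particular solution: (0, 1).
General solution: m = 0 + 9t, n = 1 - 2t for integer t.
13 ≤ 0 + 9t ≤ 216 gives t ∈ [2, 24], which is 23 values.

23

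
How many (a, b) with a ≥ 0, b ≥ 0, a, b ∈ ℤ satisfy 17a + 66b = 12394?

11

gcd(66, 17) = 1.
By Bézout, 17·(-31) + 66·(8) = 1.
One solution: (38, 178).
General: a = 38 + 66t, b = 178 - 17t.
a ≥ 0 ⇒ t ≥ 0; b ≥ 0 ⇒ t ≤ 10. So t ∈ [0, 10]: 11 solutions.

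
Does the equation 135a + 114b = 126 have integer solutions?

yes

gcd(135, 114):
  135 = 1·114 + 21
  114 = 5·21 + 9
  21 = 2·9 + 3
  9 = 3·3
so gcd(135, 114) = 3.
3 divides 126, so integer solutions exist.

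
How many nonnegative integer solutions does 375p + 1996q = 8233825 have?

gcd(1996, 375):
  1996 = 5·375 + 121
  375 = 3·121 + 12
  121 = 10·12 + 1
  12 = 12·1
so gcd(1996, 375) = 1.
Back-substitute for Bézout coefficients:
  1 = 121 - 10·12
  ... = 375·(-165) + 1996·(31)
Scale by 8233825: one solution is (-1358581125, 255248575). Reduce p mod 1996: (267, 4075).
General: p = 267 + 1996t, q = 4075 - 375t.
p ≥ 0 ⇒ t ≥ 0; q ≥ 0 ⇒ t ≤ 10. So t ∈ [0, 10]: 11 solutions.

11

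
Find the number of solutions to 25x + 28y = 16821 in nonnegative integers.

gcd(28, 25):
  28 = 1×25 + 3
  25 = 8×3 + 1
  3 = 3×1
so gcd(28, 25) = 1.
Back-substitute for Bézout coefficients:
  1 = 25 - 8×3
  ... = 25×(9) + 28×(-8)
Scale by 16821: one solution is (151389, -134568). Reduce x mod 28: (21, 582).
General: x = 21 + 28t, y = 582 - 25t.
x ≥ 0 ⇒ t ≥ 0; y ≥ 0 ⇒ t ≤ 23. So t ∈ [0, 23]: 24 solutions.

24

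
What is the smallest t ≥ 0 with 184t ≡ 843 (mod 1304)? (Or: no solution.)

no solution

gcd(1304, 184) = 8  (1304 = 7×184 + 16, 184 = 11×16 + 8, 16 = 2×8).
8 does not divide 843, so the congruence has no solution.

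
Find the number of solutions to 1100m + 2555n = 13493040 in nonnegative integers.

24

gcd(2555, 1100) = 5  (2555 = 2*1100 + 355, 1100 = 3*355 + 35, 355 = 10*35 + 5, 35 = 7*5).
Back-substituting, 1100*(-72) + 2555*(31) = 5.
Scale by 2698608: one solution is (-194299776, 83656848). Reduce m mod 511: (309, 5148).
General: m = 309 + 511t, n = 5148 - 220t.
m ≥ 0 ⇒ t ≥ 0; n ≥ 0 ⇒ t ≤ 23. So t ∈ [0, 23]: 24 solutions.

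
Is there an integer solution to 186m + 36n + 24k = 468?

yes

gcd(186, 36) = 6  (186 = 5·36 + 6, 36 = 6·6).
gcd(6, 24) = 6.
6 divides 468, so integer solutions exist.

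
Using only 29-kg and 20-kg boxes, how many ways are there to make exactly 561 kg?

Need nonnegative integers with 29j + 20k = 561.
gcd(29, 20) = 1, and 29·(9) + 20·(-13) = 1.
So (j₀, k₀) = (5049, -7293); general j = 5049 + 20t, k = -7293 - 29t.
j ≥ 0 ⇒ t ≥ -252; k ≥ 0 ⇒ t ≤ -252. That's 1 value of t.

1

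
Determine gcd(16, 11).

gcd(16, 11):
  16 = 1·11 + 5
  11 = 2·5 + 1
  5 = 5·1
so gcd(16, 11) = 1.

1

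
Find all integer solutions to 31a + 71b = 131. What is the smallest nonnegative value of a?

34

gcd(71, 31):
  71 = 2·31 + 9
  31 = 3·9 + 4
  9 = 2·4 + 1
  4 = 4·1
so gcd(71, 31) = 1.
1 divides 131, so solutions exist.
Back-substitute for Bézout coefficients:
  1 = 9 - 2·4
  ... = 31·(-16) + 71·(7)
Scale by 131/1 = 131: (a₀, b₀) = (-2096, 917).
General solution: a = -2096 + 71t, b = 917 - 31t for integer t.
a ≥ 0: smallest is -2096 mod 71 = 34 (at t = 30), with b = -13.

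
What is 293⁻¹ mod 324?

209

gcd(324, 293):
  324 = 1*293 + 31
  293 = 9*31 + 14
  31 = 2*14 + 3
  14 = 4*3 + 2
  3 = 1*2 + 1
  2 = 2*1
so gcd(324, 293) = 1.
Back-substitute for Bézout coefficients:
  1 = 3 - 1*2
  ... = 293*(-115) + 324*(104)
So 293*-115 ≡ 1 (mod 324), and -115 mod 324 = 209.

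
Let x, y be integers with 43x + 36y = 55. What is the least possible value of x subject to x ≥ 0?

13

gcd(43, 36):
  43 = 1·36 + 7
  36 = 5·7 + 1
  7 = 7·1
so gcd(43, 36) = 1.
1 divides 55, so solutions exist.
Back-substitute for Bézout coefficients:
  1 = 36 - 5·7
  ... = 43·(-5) + 36·(6)
Scale by 55/1 = 55: (x₀, y₀) = (-275, 330).
General solution: x = -275 + 36t, y = 330 - 43t for integer t.
x ≥ 0: smallest is -275 mod 36 = 13 (at t = 8), with y = -14.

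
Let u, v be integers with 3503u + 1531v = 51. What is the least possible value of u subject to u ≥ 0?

198

gcd(3503, 1531):
  3503 = 2·1531 + 441
  1531 = 3·441 + 208
  441 = 2·208 + 25
  208 = 8·25 + 8
  25 = 3·8 + 1
  8 = 8·1
so gcd(3503, 1531) = 1.
1 divides 51, so solutions exist.
Back-substitute for Bézout coefficients:
  1 = 25 - 3·8
  ... = 3503·(184) + 1531·(-421)
Scale by 51/1 = 51: (u₀, v₀) = (9384, -21471).
General solution: u = 9384 + 1531t, v = -21471 - 3503t for integer t.
u ≥ 0: smallest is 9384 mod 1531 = 198 (at t = -6), with v = -453.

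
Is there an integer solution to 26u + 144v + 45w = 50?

yes

gcd(144, 26) = 2  (144 = 5*26 + 14, 26 = 1*14 + 12, 14 = 1*12 + 2, 12 = 6*2).
gcd(2, 45) = 1.
1 divides 50, so integer solutions exist.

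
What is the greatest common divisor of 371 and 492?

1

gcd(492, 371) = 1  (492 = 1×371 + 121, 371 = 3×121 + 8, 121 = 15×8 + 1, 8 = 8×1).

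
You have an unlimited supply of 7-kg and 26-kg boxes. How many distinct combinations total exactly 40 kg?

Need nonnegative integers with 7j + 26k = 40.
gcd(7, 26) = 1, and 7·(-11) + 26·(3) = 1.
So (j₀, k₀) = (-440, 120); general j = -440 + 26t, k = 120 - 7t.
j ≥ 0 ⇒ t ≥ 17; k ≥ 0 ⇒ t ≤ 17. That's 1 value of t.

1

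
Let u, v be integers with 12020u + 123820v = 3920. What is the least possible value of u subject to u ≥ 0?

gcd(123820, 12020):
  123820 = 10*12020 + 3620
  12020 = 3*3620 + 1160
  3620 = 3*1160 + 140
  1160 = 8*140 + 40
  140 = 3*40 + 20
  40 = 2*20
so gcd(123820, 12020) = 20.
20 divides 3920, so solutions exist.
Back-substitute for Bézout coefficients:
  20 = 140 - 3*40
  ... = 12020*(-2668) + 123820*(259)
Scale by 3920/20 = 196: (u₀, v₀) = (-522928, 50764).
General solution: u = -522928 + 6191t, v = 50764 - 601t for integer t.
u ≥ 0: smallest is -522928 mod 6191 = 3307 (at t = 85), with v = -321.

3307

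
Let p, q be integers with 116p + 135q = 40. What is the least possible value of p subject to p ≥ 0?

gcd(135, 116):
  135 = 1*116 + 19
  116 = 6*19 + 2
  19 = 9*2 + 1
  2 = 2*1
so gcd(135, 116) = 1.
1 divides 40, so solutions exist.
Back-substitute for Bézout coefficients:
  1 = 19 - 9*2
  ... = 116*(-64) + 135*(55)
Scale by 40/1 = 40: (p₀, q₀) = (-2560, 2200).
General solution: p = -2560 + 135t, q = 2200 - 116t for integer t.
p ≥ 0: smallest is -2560 mod 135 = 5 (at t = 19), with q = -4.

5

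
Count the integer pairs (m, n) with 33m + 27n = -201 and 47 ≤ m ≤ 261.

24

gcd(33, 27):
  33 = 1*27 + 6
  27 = 4*6 + 3
  6 = 2*3
so gcd(33, 27) = 3.
Back-substitute for Bézout coefficients:
  3 = 27 - 4*6
  ... = 33*(-4) + 27*(5)
Scale by -67: particular solution (268, -335); reduce m mod 9: (7, -16).
General solution: m = 7 + 9t, n = -16 - 11t for integer t.
47 ≤ 7 + 9t ≤ 261 gives t ∈ [5, 28], which is 24 values.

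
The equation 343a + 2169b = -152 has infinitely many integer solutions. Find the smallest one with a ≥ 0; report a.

gcd(2169, 343):
  2169 = 6·343 + 111
  343 = 3·111 + 10
  111 = 11·10 + 1
  10 = 10·1
so gcd(2169, 343) = 1.
1 divides -152, so solutions exist.
Back-substitute for Bézout coefficients:
  1 = 111 - 11·10
  ... = 343·(-215) + 2169·(34)
Scale by -152/1 = -152: (a₀, b₀) = (32680, -5168).
General solution: a = 32680 + 2169t, b = -5168 - 343t for integer t.
a ≥ 0: smallest is 32680 mod 2169 = 145 (at t = -15), with b = -23.

145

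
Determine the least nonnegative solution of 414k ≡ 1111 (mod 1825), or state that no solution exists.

gcd(1825, 414) = 1.
1 divides 1111, so solutions exist.
By Bézout, 414×(-216) + 1825×(49) = 1.
So 414×(-216) ≡ 1 (mod 1825); multiply by 1111: k ≡ -239976 (mod 1825).
Smallest nonnegative: k = -239976 mod 1825 = 924.

924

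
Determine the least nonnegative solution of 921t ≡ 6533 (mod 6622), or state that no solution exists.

4393

gcd(6622, 921):
  6622 = 7·921 + 175
  921 = 5·175 + 46
  175 = 3·46 + 37
  46 = 1·37 + 9
  37 = 4·9 + 1
  9 = 9·1
so gcd(6622, 921) = 1.
1 divides 6533, so solutions exist.
Back-substitute for Bézout coefficients:
  1 = 37 - 4·9
  ... = 921·(-719) + 6622·(100)
So 921·(-719) ≡ 1 (mod 6622); multiply by 6533: t ≡ -4697227 (mod 6622).
Smallest nonnegative: t = -4697227 mod 6622 = 4393.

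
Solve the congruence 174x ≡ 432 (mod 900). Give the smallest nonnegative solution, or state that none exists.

gcd(900, 174):
  900 = 5×174 + 30
  174 = 5×30 + 24
  30 = 1×24 + 6
  24 = 4×6
so gcd(900, 174) = 6.
6 divides 432, so solutions exist.
Back-substitute for Bézout coefficients:
  6 = 30 - 1×24
  ... = 174×(-31) + 900×(6)
So 174×(-31) ≡ 6 (mod 900); multiply by 72: x ≡ -2232 (mod 150).
Smallest nonnegative: x = -2232 mod 150 = 18.

18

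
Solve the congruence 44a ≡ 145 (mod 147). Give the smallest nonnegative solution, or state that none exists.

20

gcd(147, 44) = 1.
1 divides 145, so solutions exist.
By Bézout, 44·(-10) + 147·(3) = 1.
So 44·(-10) ≡ 1 (mod 147); multiply by 145: a ≡ -1450 (mod 147).
Smallest nonnegative: a = -1450 mod 147 = 20.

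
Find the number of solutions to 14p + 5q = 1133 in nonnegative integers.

16

gcd(14, 5):
  14 = 2×5 + 4
  5 = 1×4 + 1
  4 = 4×1
so gcd(14, 5) = 1.
Back-substitute for Bézout coefficients:
  1 = 5 - 1×4
  ... = 14×(-1) + 5×(3)
Scale by 1133: one solution is (-1133, 3399). Reduce p mod 5: (2, 221).
General: p = 2 + 5t, q = 221 - 14t.
p ≥ 0 ⇒ t ≥ 0; q ≥ 0 ⇒ t ≤ 15. So t ∈ [0, 15]: 16 solutions.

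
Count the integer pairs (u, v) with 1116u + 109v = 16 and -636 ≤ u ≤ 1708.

21

gcd(1116, 109):
  1116 = 10*109 + 26
  109 = 4*26 + 5
  26 = 5*5 + 1
  5 = 5*1
so gcd(1116, 109) = 1.
Back-substitute for Bézout coefficients:
  1 = 26 - 5*5
  ... = 1116*(21) + 109*(-215)
Scale by 16: particular solution (336, -3440); reduce u mod 109: (9, -92).
General solution: u = 9 + 109t, v = -92 - 1116t for integer t.
-636 ≤ 9 + 109t ≤ 1708 gives t ∈ [-5, 15], which is 21 values.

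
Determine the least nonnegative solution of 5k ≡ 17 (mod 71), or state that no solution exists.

gcd(71, 5) = 1  (71 = 14·5 + 1, 5 = 5·1).
1 divides 17, so solutions exist.
Back-substituting, 5·(-14) + 71·(1) = 1.
So 5·(-14) ≡ 1 (mod 71); multiply by 17: k ≡ -238 (mod 71).
Smallest nonnegative: k = -238 mod 71 = 46.

46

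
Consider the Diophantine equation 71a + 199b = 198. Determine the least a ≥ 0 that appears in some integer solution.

gcd(199, 71) = 1  (199 = 2·71 + 57, 71 = 1·57 + 14, 57 = 4·14 + 1, 14 = 14·1).
1 divides 198, so solutions exist.
Back-substituting, 71·(-14) + 199·(5) = 1.
Scale by 198/1 = 198: (a₀, b₀) = (-2772, 990).
General solution: a = -2772 + 199t, b = 990 - 71t for integer t.
a ≥ 0: smallest is -2772 mod 199 = 14 (at t = 14), with b = -4.

14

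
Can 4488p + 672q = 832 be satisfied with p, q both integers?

gcd(4488, 672) = 24.
24 does not divide 832 (remainder 16), so no integer solutions.

no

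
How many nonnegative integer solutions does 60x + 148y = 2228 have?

1

gcd(148, 60):
  148 = 2×60 + 28
  60 = 2×28 + 4
  28 = 7×4
so gcd(148, 60) = 4.
Back-substitute for Bézout coefficients:
  4 = 60 - 2×28
  ... = 60×(5) + 148×(-2)
Scale by 557: one solution is (2785, -1114). Reduce x mod 37: (10, 11).
General: x = 10 + 37t, y = 11 - 15t.
x ≥ 0 ⇒ t ≥ 0; y ≥ 0 ⇒ t ≤ 0. So t ∈ [0, 0]: 1 solution.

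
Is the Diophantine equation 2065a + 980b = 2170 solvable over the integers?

yes

gcd(2065, 980) = 35  (2065 = 2×980 + 105, 980 = 9×105 + 35, 105 = 3×35).
35 divides 2170, so integer solutions exist.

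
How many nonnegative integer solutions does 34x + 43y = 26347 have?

gcd(43, 34):
  43 = 1·34 + 9
  34 = 3·9 + 7
  9 = 1·7 + 2
  7 = 3·2 + 1
  2 = 2·1
so gcd(43, 34) = 1.
Back-substitute for Bézout coefficients:
  1 = 7 - 3·2
  ... = 34·(19) + 43·(-15)
Scale by 26347: one solution is (500593, -395205). Reduce x mod 43: (30, 589).
General: x = 30 + 43t, y = 589 - 34t.
x ≥ 0 ⇒ t ≥ 0; y ≥ 0 ⇒ t ≤ 17. So t ∈ [0, 17]: 18 solutions.

18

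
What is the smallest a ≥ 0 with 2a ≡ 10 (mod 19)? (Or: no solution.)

gcd(19, 2) = 1.
1 divides 10, so solutions exist.
By Bézout, 2·(-9) + 19·(1) = 1.
So 2·(-9) ≡ 1 (mod 19); multiply by 10: a ≡ -90 (mod 19).
Smallest nonnegative: a = -90 mod 19 = 5.

5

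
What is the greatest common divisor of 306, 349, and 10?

1

gcd(349, 306):
  349 = 1×306 + 43
  306 = 7×43 + 5
  43 = 8×5 + 3
  5 = 1×3 + 2
  3 = 1×2 + 1
  2 = 2×1
so gcd(349, 306) = 1.
gcd(1, 10) = 1.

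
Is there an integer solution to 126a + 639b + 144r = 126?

yes

gcd(639, 126) = 9  (639 = 5×126 + 9, 126 = 14×9).
gcd(9, 144) = 9.
9 divides 126, so integer solutions exist.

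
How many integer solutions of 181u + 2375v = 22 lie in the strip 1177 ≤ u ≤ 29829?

12

gcd(2375, 181) = 1  (2375 = 13×181 + 22, 181 = 8×22 + 5, 22 = 4×5 + 2, 5 = 2×2 + 1, 2 = 2×1).
Back-substituting, 181×(971) + 2375×(-74) = 1.
Scale by 22: particular solution (21362, -1628); reduce u mod 2375: (2362, -180).
General solution: u = 2362 + 2375t, v = -180 - 181t for integer t.
1177 ≤ 2362 + 2375t ≤ 29829 gives t ∈ [0, 11], which is 12 values.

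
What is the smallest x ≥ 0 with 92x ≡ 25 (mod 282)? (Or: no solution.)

gcd(282, 92) = 2.
2 does not divide 25, so the congruence has no solution.

no solution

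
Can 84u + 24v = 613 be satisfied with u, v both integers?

gcd(84, 24) = 12  (84 = 3*24 + 12, 24 = 2*12).
12 does not divide 613 (remainder 1), so no integer solutions.

no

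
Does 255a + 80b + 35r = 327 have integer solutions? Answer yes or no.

no

gcd(255, 80):
  255 = 3×80 + 15
  80 = 5×15 + 5
  15 = 3×5
so gcd(255, 80) = 5.
gcd(5, 35) = 5.
5 does not divide 327 (remainder 2), so no integer solutions.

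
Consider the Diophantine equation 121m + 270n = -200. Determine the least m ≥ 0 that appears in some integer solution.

130

gcd(270, 121):
  270 = 2·121 + 28
  121 = 4·28 + 9
  28 = 3·9 + 1
  9 = 9·1
so gcd(270, 121) = 1.
1 divides -200, so solutions exist.
Back-substitute for Bézout coefficients:
  1 = 28 - 3·9
  ... = 121·(-29) + 270·(13)
Scale by -200/1 = -200: (m₀, n₀) = (5800, -2600).
General solution: m = 5800 + 270t, n = -2600 - 121t for integer t.
m ≥ 0: smallest is 5800 mod 270 = 130 (at t = -21), with n = -59.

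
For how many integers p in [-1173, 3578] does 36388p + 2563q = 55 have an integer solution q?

gcd(36388, 2563) = 11.
By Bézout, 36388×(76) + 2563×(-1079) = 11.
Particular solution: (147, -2087).
General solution: p = 147 + 233t, q = -2087 - 3308t for integer t.
-1173 ≤ 147 + 233t ≤ 3578 gives t ∈ [-5, 14], which is 20 values.

20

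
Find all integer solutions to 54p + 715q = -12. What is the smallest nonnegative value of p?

397

gcd(715, 54) = 1.
1 divides -12, so solutions exist.
By Bézout, 54*(-331) + 715*(25) = 1.
Scale by -12/1 = -12: (p₀, q₀) = (3972, -300).
General solution: p = 3972 + 715t, q = -300 - 54t for integer t.
p ≥ 0: smallest is 3972 mod 715 = 397 (at t = -5), with q = -30.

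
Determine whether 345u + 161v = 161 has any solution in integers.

yes

gcd(345, 161) = 23.
23 divides 161, so integer solutions exist.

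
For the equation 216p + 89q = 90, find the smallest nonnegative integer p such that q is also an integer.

gcd(216, 89):
  216 = 2×89 + 38
  89 = 2×38 + 13
  38 = 2×13 + 12
  13 = 1×12 + 1
  12 = 12×1
so gcd(216, 89) = 1.
1 divides 90, so solutions exist.
Back-substitute for Bézout coefficients:
  1 = 13 - 1×12
  ... = 216×(-7) + 89×(17)
Scale by 90/1 = 90: (p₀, q₀) = (-630, 1530).
General solution: p = -630 + 89t, q = 1530 - 216t for integer t.
p ≥ 0: smallest is -630 mod 89 = 82 (at t = 8), with q = -198.

82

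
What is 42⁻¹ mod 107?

79

gcd(107, 42):
  107 = 2·42 + 23
  42 = 1·23 + 19
  23 = 1·19 + 4
  19 = 4·4 + 3
  4 = 1·3 + 1
  3 = 3·1
so gcd(107, 42) = 1.
Back-substitute for Bézout coefficients:
  1 = 4 - 1·3
  ... = 42·(-28) + 107·(11)
So 42·-28 ≡ 1 (mod 107), and -28 mod 107 = 79.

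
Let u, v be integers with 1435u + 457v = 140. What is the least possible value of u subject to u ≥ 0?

gcd(1435, 457):
  1435 = 3×457 + 64
  457 = 7×64 + 9
  64 = 7×9 + 1
  9 = 9×1
so gcd(1435, 457) = 1.
1 divides 140, so solutions exist.
Back-substitute for Bézout coefficients:
  1 = 64 - 7×9
  ... = 1435×(50) + 457×(-157)
Scale by 140/1 = 140: (u₀, v₀) = (7000, -21980).
General solution: u = 7000 + 457t, v = -21980 - 1435t for integer t.
u ≥ 0: smallest is 7000 mod 457 = 145 (at t = -15), with v = -455.

145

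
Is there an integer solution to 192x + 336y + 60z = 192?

gcd(336, 192) = 48  (336 = 1*192 + 144, 192 = 1*144 + 48, 144 = 3*48).
gcd(48, 60) = 12.
12 divides 192, so integer solutions exist.

yes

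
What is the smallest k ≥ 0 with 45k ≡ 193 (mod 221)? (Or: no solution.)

186

gcd(221, 45) = 1  (221 = 4·45 + 41, 45 = 1·41 + 4, 41 = 10·4 + 1, 4 = 4·1).
1 divides 193, so solutions exist.
Back-substituting, 45·(-54) + 221·(11) = 1.
So 45·(-54) ≡ 1 (mod 221); multiply by 193: k ≡ -10422 (mod 221).
Smallest nonnegative: k = -10422 mod 221 = 186.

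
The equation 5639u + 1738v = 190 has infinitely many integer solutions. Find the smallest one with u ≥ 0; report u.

gcd(5639, 1738):
  5639 = 3·1738 + 425
  1738 = 4·425 + 38
  425 = 11·38 + 7
  38 = 5·7 + 3
  7 = 2·3 + 1
  3 = 3·1
so gcd(5639, 1738) = 1.
1 divides 190, so solutions exist.
Back-substitute for Bézout coefficients:
  1 = 7 - 2·3
  ... = 5639·(503) + 1738·(-1632)
Scale by 190/1 = 190: (u₀, v₀) = (95570, -310080).
General solution: u = 95570 + 1738t, v = -310080 - 5639t for integer t.
u ≥ 0: smallest is 95570 mod 1738 = 1718 (at t = -54), with v = -5574.

1718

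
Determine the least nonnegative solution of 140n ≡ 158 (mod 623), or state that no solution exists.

gcd(623, 140):
  623 = 4×140 + 63
  140 = 2×63 + 14
  63 = 4×14 + 7
  14 = 2×7
so gcd(623, 140) = 7.
7 does not divide 158, so the congruence has no solution.

no solution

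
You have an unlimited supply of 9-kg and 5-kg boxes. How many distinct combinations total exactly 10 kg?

1

Need nonnegative integers with 9j + 5k = 10.
gcd(9, 5) = 1, and 9·(-1) + 5·(2) = 1.
So (j₀, k₀) = (-10, 20); general j = -10 + 5t, k = 20 - 9t.
j ≥ 0 ⇒ t ≥ 2; k ≥ 0 ⇒ t ≤ 2. That's 1 value of t.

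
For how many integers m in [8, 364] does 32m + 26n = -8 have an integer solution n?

gcd(32, 26) = 2  (32 = 1·26 + 6, 26 = 4·6 + 2, 6 = 3·2).
Back-substituting, 32·(-4) + 26·(5) = 2.
Scale by -4: particular solution (16, -20); reduce m mod 13: (3, -4).
General solution: m = 3 + 13t, n = -4 - 16t for integer t.
8 ≤ 3 + 13t ≤ 364 gives t ∈ [1, 27], which is 27 values.

27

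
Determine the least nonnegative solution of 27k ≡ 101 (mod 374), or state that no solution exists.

gcd(374, 27):
  374 = 13·27 + 23
  27 = 1·23 + 4
  23 = 5·4 + 3
  4 = 1·3 + 1
  3 = 3·1
so gcd(374, 27) = 1.
1 divides 101, so solutions exist.
Back-substitute for Bézout coefficients:
  1 = 4 - 1·3
  ... = 27·(97) + 374·(-7)
So 27·(97) ≡ 1 (mod 374); multiply by 101: k ≡ 9797 (mod 374).
Smallest nonnegative: k = 9797 mod 374 = 73.

73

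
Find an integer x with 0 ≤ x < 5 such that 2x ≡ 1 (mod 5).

gcd(5, 2):
  5 = 2·2 + 1
  2 = 2·1
so gcd(5, 2) = 1.
Back-substitute for Bézout coefficients:
  1 = 5 - 2·2
  ... = 2·(-2) + 5·(1)
So 2·-2 ≡ 1 (mod 5), and -2 mod 5 = 3.

3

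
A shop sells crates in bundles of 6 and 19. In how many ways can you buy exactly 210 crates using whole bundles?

2

Need nonnegative integers with 6j + 19k = 210.
gcd(6, 19) = 1, and 6·(-3) + 19·(1) = 1.
So (j₀, k₀) = (-630, 210); general j = -630 + 19t, k = 210 - 6t.
j ≥ 0 ⇒ t ≥ 34; k ≥ 0 ⇒ t ≤ 35. That's 2 values of t.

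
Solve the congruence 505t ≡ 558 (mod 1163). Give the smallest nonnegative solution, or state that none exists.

540

gcd(1163, 505):
  1163 = 2×505 + 153
  505 = 3×153 + 46
  153 = 3×46 + 15
  46 = 3×15 + 1
  15 = 15×1
so gcd(1163, 505) = 1.
1 divides 558, so solutions exist.
Back-substitute for Bézout coefficients:
  1 = 46 - 3×15
  ... = 505×(76) + 1163×(-33)
So 505×(76) ≡ 1 (mod 1163); multiply by 558: t ≡ 42408 (mod 1163).
Smallest nonnegative: t = 42408 mod 1163 = 540.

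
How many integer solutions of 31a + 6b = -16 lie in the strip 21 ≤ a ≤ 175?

gcd(31, 6) = 1.
By Bézout, 31*(1) + 6*(-5) = 1.
Particular solution: (2, -13).
General solution: a = 2 + 6t, b = -13 - 31t for integer t.
21 ≤ 2 + 6t ≤ 175 gives t ∈ [4, 28], which is 25 values.

25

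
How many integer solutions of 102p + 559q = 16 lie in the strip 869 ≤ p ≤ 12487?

gcd(559, 102):
  559 = 5·102 + 49
  102 = 2·49 + 4
  49 = 12·4 + 1
  4 = 4·1
so gcd(559, 102) = 1.
Back-substitute for Bézout coefficients:
  1 = 49 - 12·4
  ... = 102·(-137) + 559·(25)
Scale by 16: particular solution (-2192, 400); reduce p mod 559: (44, -8).
General solution: p = 44 + 559t, q = -8 - 102t for integer t.
869 ≤ 44 + 559t ≤ 12487 gives t ∈ [2, 22], which is 21 values.

21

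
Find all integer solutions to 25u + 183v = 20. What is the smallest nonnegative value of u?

74

gcd(183, 25):
  183 = 7·25 + 8
  25 = 3·8 + 1
  8 = 8·1
so gcd(183, 25) = 1.
1 divides 20, so solutions exist.
Back-substitute for Bézout coefficients:
  1 = 25 - 3·8
  ... = 25·(22) + 183·(-3)
Scale by 20/1 = 20: (u₀, v₀) = (440, -60).
General solution: u = 440 + 183t, v = -60 - 25t for integer t.
u ≥ 0: smallest is 440 mod 183 = 74 (at t = -2), with v = -10.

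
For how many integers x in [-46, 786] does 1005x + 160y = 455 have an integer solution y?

26

gcd(1005, 160) = 5.
By Bézout, 1005×(-7) + 160×(44) = 5.
Particular solution: (3, -16).
General solution: x = 3 + 32t, y = -16 - 201t for integer t.
-46 ≤ 3 + 32t ≤ 786 gives t ∈ [-1, 24], which is 26 values.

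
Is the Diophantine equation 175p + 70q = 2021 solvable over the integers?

gcd(175, 70) = 35.
35 does not divide 2021 (remainder 26), so no integer solutions.

no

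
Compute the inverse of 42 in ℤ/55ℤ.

gcd(55, 42) = 1  (55 = 1*42 + 13, 42 = 3*13 + 3, 13 = 4*3 + 1, 3 = 3*1).
Back-substituting, 42*(-17) + 55*(13) = 1.
So 42*-17 ≡ 1 (mod 55), and -17 mod 55 = 38.

38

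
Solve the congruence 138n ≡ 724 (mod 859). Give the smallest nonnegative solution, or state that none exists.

gcd(859, 138) = 1.
1 divides 724, so solutions exist.
By Bézout, 138·(-305) + 859·(49) = 1.
So 138·(-305) ≡ 1 (mod 859); multiply by 724: n ≡ -220820 (mod 859).
Smallest nonnegative: n = -220820 mod 859 = 802.

802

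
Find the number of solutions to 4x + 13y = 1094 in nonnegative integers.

gcd(13, 4) = 1  (13 = 3·4 + 1, 4 = 4·1).
Back-substituting, 4·(-3) + 13·(1) = 1.
Scale by 1094: one solution is (-3282, 1094). Reduce x mod 13: (7, 82).
General: x = 7 + 13t, y = 82 - 4t.
x ≥ 0 ⇒ t ≥ 0; y ≥ 0 ⇒ t ≤ 20. So t ∈ [0, 20]: 21 solutions.

21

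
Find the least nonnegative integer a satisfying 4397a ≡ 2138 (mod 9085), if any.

gcd(9085, 4397) = 1.
1 divides 2138, so solutions exist.
By Bézout, 4397·(-3122) + 9085·(1511) = 1.
So 4397·(-3122) ≡ 1 (mod 9085); multiply by 2138: a ≡ -6674836 (mod 9085).
Smallest nonnegative: a = -6674836 mod 9085 = 2639.

2639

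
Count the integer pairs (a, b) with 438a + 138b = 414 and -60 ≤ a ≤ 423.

gcd(438, 138) = 6  (438 = 3·138 + 24, 138 = 5·24 + 18, 24 = 1·18 + 6, 18 = 3·6).
Back-substituting, 438·(6) + 138·(-19) = 6.
Scale by 69: particular solution (414, -1311); reduce a mod 23: (0, 3).
General solution: a = 0 + 23t, b = 3 - 73t for integer t.
-60 ≤ 0 + 23t ≤ 423 gives t ∈ [-2, 18], which is 21 values.

21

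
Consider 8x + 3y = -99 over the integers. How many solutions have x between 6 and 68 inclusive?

21

gcd(8, 3) = 1  (8 = 2*3 + 2, 3 = 1*2 + 1, 2 = 2*1).
Back-substituting, 8*(-1) + 3*(3) = 1.
Scale by -99: particular solution (99, -297); reduce x mod 3: (0, -33).
General solution: x = 0 + 3t, y = -33 - 8t for integer t.
6 ≤ 0 + 3t ≤ 68 gives t ∈ [2, 22], which is 21 values.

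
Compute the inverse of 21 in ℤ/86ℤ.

41

gcd(86, 21):
  86 = 4×21 + 2
  21 = 10×2 + 1
  2 = 2×1
so gcd(86, 21) = 1.
Back-substitute for Bézout coefficients:
  1 = 21 - 10×2
  ... = 21×(41) + 86×(-10)
So 21×41 ≡ 1 (mod 86), and 41 mod 86 = 41.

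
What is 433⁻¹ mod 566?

gcd(566, 433) = 1.
By Bézout, 433×(-183) + 566×(140) = 1.
So 433×-183 ≡ 1 (mod 566), and -183 mod 566 = 383.

383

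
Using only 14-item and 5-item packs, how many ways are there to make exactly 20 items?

1

Need nonnegative integers with 14j + 5k = 20.
gcd(14, 5) = 1, and 14·(-1) + 5·(3) = 1.
So (j₀, k₀) = (-20, 60); general j = -20 + 5t, k = 60 - 14t.
j ≥ 0 ⇒ t ≥ 4; k ≥ 0 ⇒ t ≤ 4. That's 1 value of t.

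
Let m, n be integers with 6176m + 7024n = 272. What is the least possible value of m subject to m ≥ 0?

331

gcd(7024, 6176) = 16  (7024 = 1*6176 + 848, 6176 = 7*848 + 240, 848 = 3*240 + 128, 240 = 1*128 + 112, 128 = 1*112 + 16, 112 = 7*16).
16 divides 272, so solutions exist.
Back-substituting, 6176*(-58) + 7024*(51) = 16.
Scale by 272/16 = 17: (m₀, n₀) = (-986, 867).
General solution: m = -986 + 439t, n = 867 - 386t for integer t.
m ≥ 0: smallest is -986 mod 439 = 331 (at t = 3), with n = -291.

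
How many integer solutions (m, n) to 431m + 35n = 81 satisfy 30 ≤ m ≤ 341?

9

gcd(431, 35):
  431 = 12·35 + 11
  35 = 3·11 + 2
  11 = 5·2 + 1
  2 = 2·1
so gcd(431, 35) = 1.
Back-substitute for Bézout coefficients:
  1 = 11 - 5·2
  ... = 431·(16) + 35·(-197)
Scale by 81: particular solution (1296, -15957); reduce m mod 35: (1, -10).
General solution: m = 1 + 35t, n = -10 - 431t for integer t.
30 ≤ 1 + 35t ≤ 341 gives t ∈ [1, 9], which is 9 values.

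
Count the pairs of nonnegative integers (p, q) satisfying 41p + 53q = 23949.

11

gcd(53, 41) = 1.
By Bézout, 41·(22) + 53·(-17) = 1.
One solution: (5, 448).
General: p = 5 + 53t, q = 448 - 41t.
p ≥ 0 ⇒ t ≥ 0; q ≥ 0 ⇒ t ≤ 10. So t ∈ [0, 10]: 11 solutions.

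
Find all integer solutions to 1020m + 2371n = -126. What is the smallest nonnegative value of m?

gcd(2371, 1020) = 1  (2371 = 2*1020 + 331, 1020 = 3*331 + 27, 331 = 12*27 + 7, 27 = 3*7 + 6, 7 = 1*6 + 1, 6 = 6*1).
1 divides -126, so solutions exist.
Back-substituting, 1020*(-351) + 2371*(151) = 1.
Scale by -126/1 = -126: (m₀, n₀) = (44226, -19026).
General solution: m = 44226 + 2371t, n = -19026 - 1020t for integer t.
m ≥ 0: smallest is 44226 mod 2371 = 1548 (at t = -18), with n = -666.

1548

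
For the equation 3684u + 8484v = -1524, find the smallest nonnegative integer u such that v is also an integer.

246

gcd(8484, 3684):
  8484 = 2×3684 + 1116
  3684 = 3×1116 + 336
  1116 = 3×336 + 108
  336 = 3×108 + 12
  108 = 9×12
so gcd(8484, 3684) = 12.
12 divides -1524, so solutions exist.
Back-substitute for Bézout coefficients:
  12 = 336 - 3×108
  ... = 3684×(76) + 8484×(-33)
Scale by -1524/12 = -127: (u₀, v₀) = (-9652, 4191).
General solution: u = -9652 + 707t, v = 4191 - 307t for integer t.
u ≥ 0: smallest is -9652 mod 707 = 246 (at t = 14), with v = -107.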